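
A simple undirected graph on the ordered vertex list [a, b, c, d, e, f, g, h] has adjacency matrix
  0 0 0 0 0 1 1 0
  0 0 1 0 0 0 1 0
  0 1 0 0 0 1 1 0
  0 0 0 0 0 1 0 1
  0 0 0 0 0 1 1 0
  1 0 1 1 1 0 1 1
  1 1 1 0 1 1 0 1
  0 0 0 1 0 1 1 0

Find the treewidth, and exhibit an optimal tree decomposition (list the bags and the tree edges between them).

The largest bag has 3 vertices, giving width 2; this decomposition certifies tw(G) ≤ 2. On the other hand G contains the 3-clique {d, f, h}. A clique must lie in a single bag of any decomposition, so no decomposition can have width below 2. The upper and lower bounds meet at 2, so that is the treewidth.

Treewidth 2.
One optimal decomposition is:
Bags: B1 = {f, g, h}  B2 = {e, f, g}  B3 = {c, f, g}  B4 = {a, f, g}  B5 = {d, f, h}  B6 = {b, c, g}
Tree: B1–B2, B2–B3, B2–B4, B1–B5, B3–B6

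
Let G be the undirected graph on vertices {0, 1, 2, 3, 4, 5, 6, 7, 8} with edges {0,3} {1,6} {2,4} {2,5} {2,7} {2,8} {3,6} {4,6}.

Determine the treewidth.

1

A width-1 tree decomposition is:
Bags: B1 = {4, 6}  B2 = {2, 4}  B3 = {2, 8}  B4 = {3, 6}  B5 = {2, 5}  B6 = {1, 6}  B7 = {0, 3}  B8 = {2, 7}
Tree: B1–B2, B2–B3, B1–B4, B2–B5, B1–B6, B4–B7, B3–B8
Every bag has size at most 2, so the width is 2 − 1 = 1 and tw(G) ≤ 1. Any graph with an edge has treewidth ≥ 1, and G has the edge 4–6. Therefore the treewidth is 1.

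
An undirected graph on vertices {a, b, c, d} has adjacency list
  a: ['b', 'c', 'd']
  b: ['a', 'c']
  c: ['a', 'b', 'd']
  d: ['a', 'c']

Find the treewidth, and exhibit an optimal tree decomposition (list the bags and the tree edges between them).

Every bag has size at most 3, so the width is 3 − 1 = 2 and tw(G) ≤ 2. For the lower bound, the 3 vertices {a, c, d} are pairwise adjacent, and any tree decomposition puts a clique entirely inside one bag — forcing width ≥ 2. The upper and lower bounds meet at 2, so that is the treewidth.

Treewidth 2.
One optimal decomposition is:
Bags: B1 = {a, c, d}  B2 = {a, b, c}
Tree: B1–B2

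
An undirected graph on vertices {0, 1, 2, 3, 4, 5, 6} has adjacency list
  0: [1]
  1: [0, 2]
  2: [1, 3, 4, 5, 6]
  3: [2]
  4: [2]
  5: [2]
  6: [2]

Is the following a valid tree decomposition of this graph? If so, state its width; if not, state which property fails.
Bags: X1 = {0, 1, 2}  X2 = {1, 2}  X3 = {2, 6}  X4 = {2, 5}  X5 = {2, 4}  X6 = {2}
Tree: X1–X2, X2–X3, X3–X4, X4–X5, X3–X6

No — vertex 3 appears in no bag.

A tree decomposition must satisfy three properties: every vertex lies in some bag; for every edge, both endpoints lie together in some bag; and for every vertex, the bags containing it form a connected subtree. Here vertex 3 appears in no bag, so the decomposition is invalid.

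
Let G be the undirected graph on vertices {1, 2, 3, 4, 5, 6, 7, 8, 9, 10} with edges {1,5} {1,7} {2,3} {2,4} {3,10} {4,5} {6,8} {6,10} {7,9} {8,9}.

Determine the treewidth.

2

A width-2 tree decomposition is:
Bags: B1 = {3, 6, 10}  B2 = {3, 6, 8}  B3 = {3, 8, 9}  B4 = {3, 7, 9}  B5 = {1, 3, 7}  B6 = {1, 3, 5}  B7 = {3, 4, 5}  B8 = {2, 3, 4}
Tree: B1–B2, B2–B3, B3–B4, B4–B5, B5–B6, B6–B7, B7–B8
The largest bag has 3 vertices, giving width 2; this decomposition certifies tw(G) ≤ 2. For the lower bound, G contains the cycle 3–10–6–8–9–7–1–5–4–2–3, so G is not a forest; only forests have treewidth ≤ 1, hence tw(G) ≥ 2. Combining the bounds, tw(G) = 2.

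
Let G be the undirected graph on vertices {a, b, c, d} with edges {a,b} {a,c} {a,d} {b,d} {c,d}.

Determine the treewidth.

A width-2 tree decomposition is:
Bags: B1 = {a, c, d}  B2 = {a, b, d}
Tree: B1–B2
The largest bag has 3 vertices, giving width 2; this decomposition certifies tw(G) ≤ 2. For the lower bound, the 3 vertices {a, c, d} are pairwise adjacent, and any tree decomposition puts a clique entirely inside one bag — forcing width ≥ 2. Hence tw(G) = 2 exactly.

2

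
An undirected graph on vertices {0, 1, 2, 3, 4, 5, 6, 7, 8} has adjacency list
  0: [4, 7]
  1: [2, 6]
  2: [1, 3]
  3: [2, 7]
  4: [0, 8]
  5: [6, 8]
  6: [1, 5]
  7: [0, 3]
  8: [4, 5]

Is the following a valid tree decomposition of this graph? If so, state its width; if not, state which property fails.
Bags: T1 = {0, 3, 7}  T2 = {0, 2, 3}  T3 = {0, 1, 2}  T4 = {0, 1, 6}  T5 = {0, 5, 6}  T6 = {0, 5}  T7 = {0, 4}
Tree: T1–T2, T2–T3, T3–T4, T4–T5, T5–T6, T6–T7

A tree decomposition must satisfy three properties: every vertex lies in some bag; for every edge, both endpoints lie together in some bag; and for every vertex, the bags containing it form a connected subtree. Here vertex 8 appears in no bag, so the decomposition is invalid.

No — vertex 8 appears in no bag.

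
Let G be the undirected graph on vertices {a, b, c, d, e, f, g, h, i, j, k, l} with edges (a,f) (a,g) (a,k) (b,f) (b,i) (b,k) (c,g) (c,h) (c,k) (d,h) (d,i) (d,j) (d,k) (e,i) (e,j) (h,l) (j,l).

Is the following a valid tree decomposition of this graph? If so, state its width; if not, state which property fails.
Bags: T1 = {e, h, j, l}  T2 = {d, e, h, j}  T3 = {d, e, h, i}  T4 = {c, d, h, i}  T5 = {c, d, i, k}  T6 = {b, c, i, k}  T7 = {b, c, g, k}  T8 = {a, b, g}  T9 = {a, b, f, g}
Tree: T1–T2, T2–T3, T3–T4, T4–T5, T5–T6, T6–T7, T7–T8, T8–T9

A tree decomposition must satisfy three properties: every vertex lies in some bag; for every edge, both endpoints lie together in some bag; and for every vertex, the bags containing it form a connected subtree. Here edge (k,a) lies in no bag, so the decomposition is invalid.

No — edge (k,a) lies in no bag.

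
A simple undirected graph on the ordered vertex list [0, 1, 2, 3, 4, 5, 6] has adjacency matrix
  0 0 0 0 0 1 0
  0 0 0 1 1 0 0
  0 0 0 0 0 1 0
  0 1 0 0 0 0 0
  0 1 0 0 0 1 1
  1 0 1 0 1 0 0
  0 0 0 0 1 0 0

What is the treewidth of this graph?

1

A width-1 tree decomposition is:
Bags: B1 = {4, 5}  B2 = {2, 5}  B3 = {1, 4}  B4 = {1, 3}  B5 = {0, 5}  B6 = {4, 6}
Tree: B1–B2, B1–B3, B3–B4, B2–B5, B3–B6
The largest bag has 2 vertices, giving width 1; this decomposition certifies tw(G) ≤ 1. G has an edge, so its treewidth is at least 1. Therefore the treewidth is 1.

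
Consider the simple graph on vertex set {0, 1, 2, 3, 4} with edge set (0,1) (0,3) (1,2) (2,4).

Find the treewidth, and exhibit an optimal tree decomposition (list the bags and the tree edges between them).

Treewidth 1.
One such decomposition:
Bags: B1 = {0, 3}  B2 = {0, 1}  B3 = {1, 2}  B4 = {2, 4}
Tree: B1–B2, B2–B3, B3–B4

Each bag holds 2 vertices, so the decomposition has width 1, which upper-bounds the treewidth. Any graph with an edge has treewidth ≥ 1, and G has the edge 3–0. Combining the bounds, tw(G) = 1.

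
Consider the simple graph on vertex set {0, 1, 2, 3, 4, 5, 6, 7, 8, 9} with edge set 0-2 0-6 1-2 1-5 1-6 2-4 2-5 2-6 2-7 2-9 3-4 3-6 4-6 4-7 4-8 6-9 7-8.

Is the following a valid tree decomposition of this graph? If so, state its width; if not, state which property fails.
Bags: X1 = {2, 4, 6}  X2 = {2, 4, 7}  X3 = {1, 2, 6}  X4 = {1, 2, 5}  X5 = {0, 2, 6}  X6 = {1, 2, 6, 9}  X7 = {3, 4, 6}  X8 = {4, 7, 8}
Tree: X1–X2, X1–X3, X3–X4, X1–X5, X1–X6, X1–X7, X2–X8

No — bags containing vertex 1 are not connected in the tree.

A tree decomposition must satisfy three properties: every vertex lies in some bag; for every edge, both endpoints lie together in some bag; and for every vertex, the bags containing it form a connected subtree. Here bags containing vertex 1 are not connected in the tree, so the decomposition is invalid.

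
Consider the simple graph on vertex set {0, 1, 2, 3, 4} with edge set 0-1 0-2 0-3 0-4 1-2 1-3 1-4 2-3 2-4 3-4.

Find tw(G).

4

A width-4 tree decomposition is:
Bags: B1 = {0, 1, 2, 3, 4}
Tree: (single bag)
A single bag containing all 5 vertices is trivially a valid decomposition of width 4. On the other hand G contains the 5-clique {0, 1, 2, 3, 4}. A clique must lie in a single bag of any decomposition, so no decomposition can have width below 4. The upper and lower bounds meet at 4, so that is the treewidth.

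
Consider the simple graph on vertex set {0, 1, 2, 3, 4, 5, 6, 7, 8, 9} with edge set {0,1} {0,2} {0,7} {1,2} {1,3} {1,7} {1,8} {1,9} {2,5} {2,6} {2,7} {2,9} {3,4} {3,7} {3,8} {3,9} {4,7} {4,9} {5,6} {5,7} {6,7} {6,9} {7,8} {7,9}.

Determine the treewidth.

A width-3 tree decomposition is:
Bags: B1 = {1, 2, 7, 9}  B2 = {1, 3, 7, 9}  B3 = {2, 6, 7, 9}  B4 = {0, 1, 2, 7}  B5 = {2, 5, 6, 7}  B6 = {3, 4, 7, 9}  B7 = {1, 3, 7, 8}
Tree: B1–B2, B1–B3, B1–B4, B3–B5, B2–B6, B2–B7
Every bag has size at most 4, so the width is 4 − 1 = 3 and tw(G) ≤ 3. On the other hand G contains the 4-clique {1, 3, 7, 8}. A clique must lie in a single bag of any decomposition, so no decomposition can have width below 3. Therefore the treewidth is 3.

3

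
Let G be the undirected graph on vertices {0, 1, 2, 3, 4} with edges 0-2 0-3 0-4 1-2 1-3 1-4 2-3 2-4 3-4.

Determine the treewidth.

A width-3 tree decomposition is:
Bags: B1 = {0, 2, 3, 4}  B2 = {1, 2, 3, 4}
Tree: B1–B2
The largest bag has 4 vertices, giving width 3; this decomposition certifies tw(G) ≤ 3. For the lower bound, the 4 vertices {0, 2, 3, 4} are pairwise adjacent, and any tree decomposition puts a clique entirely inside one bag — forcing width ≥ 3. Hence tw(G) = 3 exactly.

3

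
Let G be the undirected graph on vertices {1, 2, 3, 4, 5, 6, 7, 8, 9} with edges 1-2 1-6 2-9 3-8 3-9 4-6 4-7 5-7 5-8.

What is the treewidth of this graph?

A width-2 tree decomposition is:
Bags: B1 = {3, 5, 8}  B2 = {3, 5, 9}  B3 = {2, 5, 9}  B4 = {1, 2, 5}  B5 = {1, 5, 6}  B6 = {4, 5, 6}  B7 = {4, 5, 7}
Tree: B1–B2, B2–B3, B3–B4, B4–B5, B5–B6, B6–B7
Every bag has size at most 3, so the width is 3 − 1 = 2 and tw(G) ≤ 2. Since 5–8–3–9–2–1–6–4–7–5 is a cycle in G, G is not acyclic. Forests are exactly the graphs of treewidth ≤ 1, so tw(G) ≥ 2. Therefore the treewidth is 2.

2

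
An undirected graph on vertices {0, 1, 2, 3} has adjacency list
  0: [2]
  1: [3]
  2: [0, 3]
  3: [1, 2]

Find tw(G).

A width-1 tree decomposition is:
Bags: B1 = {1, 3}  B2 = {2, 3}  B3 = {0, 2}
Tree: B1–B2, B2–B3
Every bag has size at most 2, so the width is 2 − 1 = 1 and tw(G) ≤ 1. Since G has at least one edge (e.g. 3–1), it is not an edgeless graph, so tw(G) ≥ 1. Combining the bounds, tw(G) = 1.

1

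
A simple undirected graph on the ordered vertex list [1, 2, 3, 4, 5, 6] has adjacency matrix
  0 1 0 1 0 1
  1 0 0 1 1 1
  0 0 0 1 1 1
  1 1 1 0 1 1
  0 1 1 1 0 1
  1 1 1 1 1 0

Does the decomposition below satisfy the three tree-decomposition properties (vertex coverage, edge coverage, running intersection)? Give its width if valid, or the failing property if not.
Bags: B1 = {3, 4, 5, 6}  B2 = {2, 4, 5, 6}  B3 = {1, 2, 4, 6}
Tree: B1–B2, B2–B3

Yes; width 3.

Every vertex of G appears in some bag (union = {1, 2, 3, 4, 5, 6}); every edge is covered by a bag; and for each vertex v the set of bags containing v is connected in the bag tree. The decomposition is therefore valid. The largest bag has 4 vertices, so the width is 3.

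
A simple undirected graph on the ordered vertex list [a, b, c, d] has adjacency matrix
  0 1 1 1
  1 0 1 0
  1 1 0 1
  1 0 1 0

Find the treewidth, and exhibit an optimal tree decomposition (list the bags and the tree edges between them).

Each bag holds 3 vertices, so the decomposition has width 2, which upper-bounds the treewidth. On the other hand G contains the 3-clique {a, c, d}. A clique must lie in a single bag of any decomposition, so no decomposition can have width below 2. Hence tw(G) = 2 exactly.

Treewidth 2.
One such decomposition:
Bags: B1 = {a, c, d}  B2 = {a, b, c}
Tree: B1–B2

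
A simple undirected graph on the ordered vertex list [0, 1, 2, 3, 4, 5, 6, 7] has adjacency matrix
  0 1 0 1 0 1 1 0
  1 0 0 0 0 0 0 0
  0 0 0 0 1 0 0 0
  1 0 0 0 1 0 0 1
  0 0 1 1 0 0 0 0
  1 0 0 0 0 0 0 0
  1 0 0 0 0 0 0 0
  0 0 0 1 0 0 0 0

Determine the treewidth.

A width-1 tree decomposition is:
Bags: B1 = {0, 3}  B2 = {0, 1}  B3 = {3, 4}  B4 = {3, 7}  B5 = {0, 6}  B6 = {0, 5}  B7 = {2, 4}
Tree: B1–B2, B1–B3, B3–B4, B1–B5, B2–B6, B3–B7
Each bag holds 2 vertices, so the decomposition has width 1, which upper-bounds the treewidth. G has an edge, so its treewidth is at least 1. Hence tw(G) = 1 exactly.

1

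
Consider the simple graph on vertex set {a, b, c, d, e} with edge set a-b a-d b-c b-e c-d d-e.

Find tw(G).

2

A width-2 tree decomposition is:
Bags: B1 = {b, d, e}  B2 = {a, b, d}  B3 = {b, c, d}
Tree: B1–B2, B2–B3
Each bag holds 3 vertices, so the decomposition has width 2, which upper-bounds the treewidth. The edges e–b–a–d–e form a cycle, so G is not a tree and its treewidth is at least 2. Therefore the treewidth is 2.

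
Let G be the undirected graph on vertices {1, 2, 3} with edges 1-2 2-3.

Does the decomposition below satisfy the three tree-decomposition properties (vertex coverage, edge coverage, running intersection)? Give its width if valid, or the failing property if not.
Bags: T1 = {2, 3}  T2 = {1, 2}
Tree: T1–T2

Checking the three conditions: (i) the bags cover all of {1, 2, 3}; (ii) for each edge, some bag contains both endpoints; (iii) the bags containing any fixed vertex form a subtree. All hold, so the decomposition is valid with width 2 − 1 = 1.

Yes; width 1.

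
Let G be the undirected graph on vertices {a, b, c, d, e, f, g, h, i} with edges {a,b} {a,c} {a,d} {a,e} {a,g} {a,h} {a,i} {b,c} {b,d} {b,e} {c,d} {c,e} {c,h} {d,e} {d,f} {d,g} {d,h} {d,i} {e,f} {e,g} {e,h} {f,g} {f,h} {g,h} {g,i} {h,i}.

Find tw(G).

A width-4 tree decomposition is:
Bags: B1 = {d, e, f, g, h}  B2 = {a, d, e, g, h}  B3 = {a, d, g, h, i}  B4 = {a, c, d, e, h}  B5 = {a, b, c, d, e}
Tree: B1–B2, B2–B3, B2–B4, B4–B5
The largest bag has 5 vertices, giving width 4; this decomposition certifies tw(G) ≤ 4. On the other hand G contains the 5-clique {d, e, f, g, h}. A clique must lie in a single bag of any decomposition, so no decomposition can have width below 4. The upper and lower bounds meet at 4, so that is the treewidth.

4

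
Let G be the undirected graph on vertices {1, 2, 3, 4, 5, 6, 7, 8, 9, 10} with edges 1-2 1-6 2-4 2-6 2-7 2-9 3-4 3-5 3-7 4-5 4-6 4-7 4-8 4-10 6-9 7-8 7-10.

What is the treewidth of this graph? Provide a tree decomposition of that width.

Treewidth 2.
Bags: B1 = {4, 7, 8}  B2 = {2, 4, 7}  B3 = {3, 4, 7}  B4 = {2, 4, 6}  B5 = {3, 4, 5}  B6 = {2, 6, 9}  B7 = {4, 7, 10}  B8 = {1, 2, 6}
Tree: B1–B2, B2–B3, B2–B4, B3–B5, B4–B6, B1–B7, B4–B8

Every bag has size at most 3, so the width is 3 − 1 = 2 and tw(G) ≤ 2. On the other hand G contains the 3-clique {1, 2, 6}. A clique must lie in a single bag of any decomposition, so no decomposition can have width below 2. Therefore the treewidth is 2.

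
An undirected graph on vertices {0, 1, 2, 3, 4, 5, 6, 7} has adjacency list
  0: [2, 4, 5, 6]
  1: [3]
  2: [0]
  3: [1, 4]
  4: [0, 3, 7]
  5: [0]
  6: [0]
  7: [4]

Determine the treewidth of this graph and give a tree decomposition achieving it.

Treewidth 1.
One such decomposition:
Bags: B1 = {0, 4}  B2 = {3, 4}  B3 = {4, 7}  B4 = {0, 2}  B5 = {1, 3}  B6 = {0, 6}  B7 = {0, 5}
Tree: B1–B2, B1–B3, B1–B4, B2–B5, B4–B6, B1–B7

The largest bag has 2 vertices, giving width 1; this decomposition certifies tw(G) ≤ 1. Any graph with an edge has treewidth ≥ 1, and G has the edge 0–4. The upper and lower bounds meet at 1, so that is the treewidth.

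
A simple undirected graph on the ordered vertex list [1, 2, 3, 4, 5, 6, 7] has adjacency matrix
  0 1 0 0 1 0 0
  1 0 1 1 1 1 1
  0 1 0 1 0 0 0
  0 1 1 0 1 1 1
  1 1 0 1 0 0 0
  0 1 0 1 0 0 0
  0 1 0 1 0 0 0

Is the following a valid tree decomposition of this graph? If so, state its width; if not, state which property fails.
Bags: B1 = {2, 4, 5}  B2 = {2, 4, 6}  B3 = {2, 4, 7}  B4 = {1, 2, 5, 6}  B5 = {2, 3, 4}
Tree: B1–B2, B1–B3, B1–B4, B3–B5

A tree decomposition must satisfy three properties: every vertex lies in some bag; for every edge, both endpoints lie together in some bag; and for every vertex, the bags containing it form a connected subtree. Here bags containing vertex 6 are not connected in the tree, so the decomposition is invalid.

No — bags containing vertex 6 are not connected in the tree.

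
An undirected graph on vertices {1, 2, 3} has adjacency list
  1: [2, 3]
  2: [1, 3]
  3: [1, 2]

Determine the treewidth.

A width-2 tree decomposition is:
Bags: B1 = {1, 2, 3}
Tree: (single bag)
A single bag containing all 3 vertices is trivially a valid decomposition of width 2. On the other hand G contains the 3-clique {1, 2, 3}. A clique must lie in a single bag of any decomposition, so no decomposition can have width below 2. Hence tw(G) = 2 exactly.

2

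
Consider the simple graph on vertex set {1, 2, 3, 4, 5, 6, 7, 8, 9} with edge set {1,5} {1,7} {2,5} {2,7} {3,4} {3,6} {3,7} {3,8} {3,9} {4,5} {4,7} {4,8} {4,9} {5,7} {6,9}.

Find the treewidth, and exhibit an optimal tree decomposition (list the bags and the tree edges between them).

The largest bag has 3 vertices, giving width 2; this decomposition certifies tw(G) ≤ 2. For the lower bound, the 3 vertices {1, 5, 7} are pairwise adjacent, and any tree decomposition puts a clique entirely inside one bag — forcing width ≥ 2. The upper and lower bounds meet at 2, so that is the treewidth.

Treewidth 2.
Bags: B1 = {3, 4, 9}  B2 = {3, 4, 7}  B3 = {3, 4, 8}  B4 = {3, 6, 9}  B5 = {4, 5, 7}  B6 = {2, 5, 7}  B7 = {1, 5, 7}
Tree: B1–B2, B1–B3, B1–B4, B2–B5, B5–B6, B5–B7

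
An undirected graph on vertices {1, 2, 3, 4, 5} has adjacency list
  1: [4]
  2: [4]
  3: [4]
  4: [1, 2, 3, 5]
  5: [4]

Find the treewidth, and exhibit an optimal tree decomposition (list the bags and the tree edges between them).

Every bag has size at most 2, so the width is 2 − 1 = 1 and tw(G) ≤ 1. Since G has at least one edge (e.g. 3–4), it is not an edgeless graph, so tw(G) ≥ 1. Combining the bounds, tw(G) = 1.

Treewidth 1.
One optimal decomposition is:
Bags: B1 = {3, 4}  B2 = {2, 4}  B3 = {4, 5}  B4 = {1, 4}
Tree: B1–B2, B1–B3, B3–B4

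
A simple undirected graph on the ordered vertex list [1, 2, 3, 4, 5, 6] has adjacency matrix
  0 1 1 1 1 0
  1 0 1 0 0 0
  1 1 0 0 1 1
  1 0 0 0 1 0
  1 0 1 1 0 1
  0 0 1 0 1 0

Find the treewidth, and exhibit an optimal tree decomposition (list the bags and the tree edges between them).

Every bag has size at most 3, so the width is 3 − 1 = 2 and tw(G) ≤ 2. Conversely, {1, 2, 3} is a clique of size 3, and the vertices of any clique must share a bag in every tree decomposition; so some bag has ≥ 3 vertices and tw(G) ≥ 2. The upper and lower bounds meet at 2, so that is the treewidth.

Treewidth 2.
Bags: B1 = {1, 3, 5}  B2 = {3, 5, 6}  B3 = {1, 2, 3}  B4 = {1, 4, 5}
Tree: B1–B2, B1–B3, B1–B4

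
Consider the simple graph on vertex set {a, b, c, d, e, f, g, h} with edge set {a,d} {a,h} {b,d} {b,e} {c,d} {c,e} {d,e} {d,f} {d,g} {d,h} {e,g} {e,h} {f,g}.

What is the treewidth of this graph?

A width-2 tree decomposition is:
Bags: B1 = {c, d, e}  B2 = {d, e, g}  B3 = {d, e, h}  B4 = {b, d, e}  B5 = {d, f, g}  B6 = {a, d, h}
Tree: B1–B2, B2–B3, B2–B4, B2–B5, B3–B6
Every bag has size at most 3, so the width is 3 − 1 = 2 and tw(G) ≤ 2. For the lower bound, the 3 vertices {a, d, h} are pairwise adjacent, and any tree decomposition puts a clique entirely inside one bag — forcing width ≥ 2. The upper and lower bounds meet at 2, so that is the treewidth.

2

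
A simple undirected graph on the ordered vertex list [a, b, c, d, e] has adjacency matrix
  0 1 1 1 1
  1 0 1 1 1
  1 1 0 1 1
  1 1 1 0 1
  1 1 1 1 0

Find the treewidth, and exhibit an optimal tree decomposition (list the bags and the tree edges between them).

Treewidth 4.
One such decomposition:
Bags: B1 = {a, b, c, d, e}
Tree: (single bag)

With just one bag of size 5, the width is 5 − 1 = 4, so tw(G) ≤ 4. Conversely, {a, b, c, d, e} is a clique of size 5, and the vertices of any clique must share a bag in every tree decomposition; so some bag has ≥ 5 vertices and tw(G) ≥ 4. Combining the bounds, tw(G) = 4.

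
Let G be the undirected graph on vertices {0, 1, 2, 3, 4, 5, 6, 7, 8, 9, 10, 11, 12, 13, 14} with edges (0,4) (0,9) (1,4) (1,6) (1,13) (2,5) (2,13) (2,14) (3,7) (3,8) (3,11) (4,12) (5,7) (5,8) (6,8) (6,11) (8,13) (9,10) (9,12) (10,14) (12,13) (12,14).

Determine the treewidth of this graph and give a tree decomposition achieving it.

Every bag has size at most 4, so the width is 4 − 1 = 3 and tw(G) ≤ 3. For the lower bound: the 4 vertex sets {3,7,11}, {6}, {8}, {1,2,5,13} are disjoint, each induces a connected subgraph, and every pair is joined by at least one edge of G. Contracting each set to a single vertex therefore yields K_{4} as a minor, and since treewidth is minor-monotone, tw(G) ≥ tw(K_{4}) = 3. Therefore the treewidth is 3.

Treewidth 3.
One such decomposition:
Bags: B1 = {3, 6, 7, 11}  B2 = {3, 6, 7, 8}  B3 = {5, 6, 7, 8}  B4 = {1, 5, 6, 8}  B5 = {1, 5, 8, 13}  B6 = {1, 2, 5, 13}  B7 = {1, 2, 4, 13}  B8 = {2, 4, 12, 13}  B9 = {2, 4, 12, 14}  B10 = {0, 4, 12, 14}  B11 = {0, 9, 12, 14}  B12 = {0, 9, 10, 14}
Tree: B1–B2, B2–B3, B3–B4, B4–B5, B5–B6, B6–B7, B7–B8, B8–B9, B9–B10, B10–B11, B11–B12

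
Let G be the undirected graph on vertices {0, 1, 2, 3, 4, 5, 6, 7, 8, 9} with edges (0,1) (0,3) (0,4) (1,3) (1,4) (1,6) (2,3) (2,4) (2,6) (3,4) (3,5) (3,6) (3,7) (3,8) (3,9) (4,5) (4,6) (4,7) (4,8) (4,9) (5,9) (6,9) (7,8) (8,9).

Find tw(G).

3

A width-3 tree decomposition is:
Bags: B1 = {3, 4, 6, 9}  B2 = {2, 3, 4, 6}  B3 = {1, 3, 4, 6}  B4 = {3, 4, 8, 9}  B5 = {3, 4, 7, 8}  B6 = {3, 4, 5, 9}  B7 = {0, 1, 3, 4}
Tree: B1–B2, B1–B3, B1–B4, B4–B5, B1–B6, B3–B7
Every bag has size at most 4, so the width is 4 − 1 = 3 and tw(G) ≤ 3. For the lower bound, the 4 vertices {0, 1, 3, 4} are pairwise adjacent, and any tree decomposition puts a clique entirely inside one bag — forcing width ≥ 3. Therefore the treewidth is 3.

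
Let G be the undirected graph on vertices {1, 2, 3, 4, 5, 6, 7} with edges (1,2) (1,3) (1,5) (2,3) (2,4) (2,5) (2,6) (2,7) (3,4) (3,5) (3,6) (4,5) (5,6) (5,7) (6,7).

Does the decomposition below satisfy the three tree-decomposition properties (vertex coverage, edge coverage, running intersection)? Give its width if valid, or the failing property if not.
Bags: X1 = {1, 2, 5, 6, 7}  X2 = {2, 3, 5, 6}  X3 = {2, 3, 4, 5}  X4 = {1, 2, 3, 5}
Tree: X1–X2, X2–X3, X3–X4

A tree decomposition must satisfy three properties: every vertex lies in some bag; for every edge, both endpoints lie together in some bag; and for every vertex, the bags containing it form a connected subtree. Here bags containing vertex 1 are not connected in the tree, so the decomposition is invalid.

No — bags containing vertex 1 are not connected in the tree.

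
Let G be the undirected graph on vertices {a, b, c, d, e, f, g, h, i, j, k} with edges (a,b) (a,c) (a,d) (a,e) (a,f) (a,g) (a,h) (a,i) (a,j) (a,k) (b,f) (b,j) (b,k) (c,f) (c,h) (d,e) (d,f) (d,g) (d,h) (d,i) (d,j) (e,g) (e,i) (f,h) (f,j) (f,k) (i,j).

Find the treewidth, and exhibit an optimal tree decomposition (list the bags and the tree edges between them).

Treewidth 3.
One optimal decomposition is:
Bags: B1 = {a, b, f, j}  B2 = {a, b, f, k}  B3 = {a, d, f, j}  B4 = {a, d, i, j}  B5 = {a, d, e, i}  B6 = {a, d, f, h}  B7 = {a, c, f, h}  B8 = {a, d, e, g}
Tree: B1–B2, B1–B3, B3–B4, B4–B5, B3–B6, B6–B7, B5–B8

Each bag holds 4 vertices, so the decomposition has width 3, which upper-bounds the treewidth. On the other hand G contains the 4-clique {a, d, e, g}. A clique must lie in a single bag of any decomposition, so no decomposition can have width below 3. Combining the bounds, tw(G) = 3.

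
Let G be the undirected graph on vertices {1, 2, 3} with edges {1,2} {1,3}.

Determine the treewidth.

A width-1 tree decomposition is:
Bags: B1 = {1, 2}  B2 = {1, 3}
Tree: B1–B2
Every bag has size at most 2, so the width is 2 − 1 = 1 and tw(G) ≤ 1. Any graph with an edge has treewidth ≥ 1, and G has the edge 1–2. Hence tw(G) = 1 exactly.

1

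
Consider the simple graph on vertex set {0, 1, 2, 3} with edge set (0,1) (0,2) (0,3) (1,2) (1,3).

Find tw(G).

2

A width-2 tree decomposition is:
Bags: B1 = {0, 1, 2}  B2 = {0, 1, 3}
Tree: B1–B2
The largest bag has 3 vertices, giving width 2; this decomposition certifies tw(G) ≤ 2. On the other hand G contains the 3-clique {0, 1, 2}. A clique must lie in a single bag of any decomposition, so no decomposition can have width below 2. Hence tw(G) = 2 exactly.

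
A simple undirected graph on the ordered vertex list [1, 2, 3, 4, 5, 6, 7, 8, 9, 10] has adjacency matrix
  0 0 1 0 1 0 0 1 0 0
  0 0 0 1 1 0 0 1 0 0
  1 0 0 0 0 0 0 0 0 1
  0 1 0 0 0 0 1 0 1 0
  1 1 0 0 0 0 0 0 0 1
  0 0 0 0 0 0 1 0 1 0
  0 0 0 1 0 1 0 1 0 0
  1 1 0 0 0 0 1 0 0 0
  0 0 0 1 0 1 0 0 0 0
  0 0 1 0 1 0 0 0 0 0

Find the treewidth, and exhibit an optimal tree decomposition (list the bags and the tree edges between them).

Each bag holds 3 vertices, so the decomposition has width 2, which upper-bounds the treewidth. The edges 9–6–7–4–9 form a cycle, so G is not a tree and its treewidth is at least 2. Hence tw(G) = 2 exactly.

Treewidth 2.
Bags: B1 = {4, 6, 9}  B2 = {4, 6, 7}  B3 = {2, 4, 7}  B4 = {2, 7, 8}  B5 = {2, 5, 8}  B6 = {1, 5, 8}  B7 = {1, 5, 10}  B8 = {1, 3, 10}
Tree: B1–B2, B2–B3, B3–B4, B4–B5, B5–B6, B6–B7, B7–B8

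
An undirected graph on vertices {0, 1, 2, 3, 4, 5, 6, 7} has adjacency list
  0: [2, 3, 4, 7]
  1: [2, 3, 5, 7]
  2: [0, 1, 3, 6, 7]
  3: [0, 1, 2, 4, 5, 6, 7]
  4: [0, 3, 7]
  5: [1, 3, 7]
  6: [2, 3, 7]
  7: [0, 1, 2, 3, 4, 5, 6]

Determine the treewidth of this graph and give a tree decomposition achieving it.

Every bag has size at most 4, so the width is 4 − 1 = 3 and tw(G) ≤ 3. For the lower bound, the 4 vertices {0, 2, 3, 7} are pairwise adjacent, and any tree decomposition puts a clique entirely inside one bag — forcing width ≥ 3. Hence tw(G) = 3 exactly.

Treewidth 3.
Bags: B1 = {1, 2, 3, 7}  B2 = {1, 3, 5, 7}  B3 = {2, 3, 6, 7}  B4 = {0, 2, 3, 7}  B5 = {0, 3, 4, 7}
Tree: B1–B2, B1–B3, B1–B4, B4–B5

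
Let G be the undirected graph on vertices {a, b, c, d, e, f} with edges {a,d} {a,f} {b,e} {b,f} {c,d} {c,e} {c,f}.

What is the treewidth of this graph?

A width-2 tree decomposition is:
Bags: B1 = {a, d, f}  B2 = {c, d, f}  B3 = {b, c, f}  B4 = {b, c, e}
Tree: B1–B2, B2–B3, B3–B4
Every bag has size at most 3, so the width is 3 − 1 = 2 and tw(G) ≤ 2. Since a–d–c–f–a is a cycle in G, G is not acyclic. Forests are exactly the graphs of treewidth ≤ 1, so tw(G) ≥ 2. Combining the bounds, tw(G) = 2.

2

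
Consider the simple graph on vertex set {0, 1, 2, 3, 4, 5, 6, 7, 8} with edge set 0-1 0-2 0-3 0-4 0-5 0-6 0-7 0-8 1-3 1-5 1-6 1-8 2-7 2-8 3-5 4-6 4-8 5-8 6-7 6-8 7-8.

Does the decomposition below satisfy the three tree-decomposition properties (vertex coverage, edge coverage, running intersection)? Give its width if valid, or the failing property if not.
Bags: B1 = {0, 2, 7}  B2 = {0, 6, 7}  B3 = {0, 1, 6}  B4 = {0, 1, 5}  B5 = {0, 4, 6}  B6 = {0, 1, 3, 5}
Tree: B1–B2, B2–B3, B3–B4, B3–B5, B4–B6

No — vertex 8 appears in no bag.

A tree decomposition must satisfy three properties: every vertex lies in some bag; for every edge, both endpoints lie together in some bag; and for every vertex, the bags containing it form a connected subtree. Here vertex 8 appears in no bag, so the decomposition is invalid.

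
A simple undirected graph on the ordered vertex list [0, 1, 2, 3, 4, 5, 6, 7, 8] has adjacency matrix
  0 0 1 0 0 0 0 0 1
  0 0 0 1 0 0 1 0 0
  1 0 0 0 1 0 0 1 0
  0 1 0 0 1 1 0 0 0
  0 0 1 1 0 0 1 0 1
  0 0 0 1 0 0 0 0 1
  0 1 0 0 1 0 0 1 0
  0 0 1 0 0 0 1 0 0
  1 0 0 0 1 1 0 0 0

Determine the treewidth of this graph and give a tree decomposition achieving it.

Treewidth 3.
Bags: B1 = {1, 2, 6, 7}  B2 = {1, 2, 4, 6}  B3 = {1, 2, 3, 4}  B4 = {0, 2, 3, 4}  B5 = {0, 3, 4, 8}  B6 = {0, 3, 5, 8}
Tree: B1–B2, B2–B3, B3–B4, B4–B5, B5–B6

The largest bag has 4 vertices, giving width 3; this decomposition certifies tw(G) ≤ 3. For the lower bound: the 4 vertex sets {1,6,7}, {2}, {4}, {0,3,5,8} are disjoint, each induces a connected subgraph, and every pair is joined by at least one edge of G. Contracting each set to a single vertex therefore yields K_{4} as a minor, and since treewidth is minor-monotone, tw(G) ≥ tw(K_{4}) = 3. Combining the bounds, tw(G) = 3.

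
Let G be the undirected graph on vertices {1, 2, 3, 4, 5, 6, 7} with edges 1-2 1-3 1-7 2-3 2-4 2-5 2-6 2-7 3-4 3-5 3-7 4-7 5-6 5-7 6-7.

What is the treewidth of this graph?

A width-3 tree decomposition is:
Bags: B1 = {2, 3, 4, 7}  B2 = {1, 2, 3, 7}  B3 = {2, 3, 5, 7}  B4 = {2, 5, 6, 7}
Tree: B1–B2, B1–B3, B3–B4
The largest bag has 4 vertices, giving width 3; this decomposition certifies tw(G) ≤ 3. For the lower bound, the 4 vertices {1, 2, 3, 7} are pairwise adjacent, and any tree decomposition puts a clique entirely inside one bag — forcing width ≥ 3. Therefore the treewidth is 3.

3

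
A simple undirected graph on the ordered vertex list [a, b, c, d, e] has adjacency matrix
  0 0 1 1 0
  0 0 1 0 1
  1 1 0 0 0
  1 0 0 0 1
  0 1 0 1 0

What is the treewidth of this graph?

A width-2 tree decomposition is:
Bags: B1 = {a, b, c}  B2 = {a, b, d}  B3 = {b, d, e}
Tree: B1–B2, B2–B3
Each bag holds 3 vertices, so the decomposition has width 2, which upper-bounds the treewidth. The edges b–c–a–d–e–b form a cycle, so G is not a tree and its treewidth is at least 2. The upper and lower bounds meet at 2, so that is the treewidth.

2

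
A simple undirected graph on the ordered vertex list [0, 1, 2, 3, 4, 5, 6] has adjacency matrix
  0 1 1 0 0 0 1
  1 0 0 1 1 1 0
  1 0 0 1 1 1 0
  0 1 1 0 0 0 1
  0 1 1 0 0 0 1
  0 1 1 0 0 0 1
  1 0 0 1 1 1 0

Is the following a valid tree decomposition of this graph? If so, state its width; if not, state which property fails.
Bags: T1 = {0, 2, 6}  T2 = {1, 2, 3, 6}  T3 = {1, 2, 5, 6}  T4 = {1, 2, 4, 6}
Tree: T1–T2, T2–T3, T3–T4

A tree decomposition must satisfy three properties: every vertex lies in some bag; for every edge, both endpoints lie together in some bag; and for every vertex, the bags containing it form a connected subtree. Here edge (1,0) lies in no bag, so the decomposition is invalid.

No — edge (1,0) lies in no bag.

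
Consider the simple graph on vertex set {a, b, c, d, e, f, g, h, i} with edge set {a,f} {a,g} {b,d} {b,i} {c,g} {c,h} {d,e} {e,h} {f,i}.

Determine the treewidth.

A width-2 tree decomposition is:
Bags: B1 = {d, e, h}  B2 = {c, d, h}  B3 = {c, d, g}  B4 = {a, d, g}  B5 = {a, d, f}  B6 = {d, f, i}  B7 = {b, d, i}
Tree: B1–B2, B2–B3, B3–B4, B4–B5, B5–B6, B6–B7
Every bag has size at most 3, so the width is 3 − 1 = 2 and tw(G) ≤ 2. The edges d–e–h–c–g–a–f–i–b–d form a cycle, so G is not a tree and its treewidth is at least 2. Hence tw(G) = 2 exactly.

2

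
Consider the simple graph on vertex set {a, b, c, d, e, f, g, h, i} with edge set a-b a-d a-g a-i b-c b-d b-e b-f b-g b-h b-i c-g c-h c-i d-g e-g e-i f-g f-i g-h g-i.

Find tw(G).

3

A width-3 tree decomposition is:
Bags: B1 = {b, e, g, i}  B2 = {a, b, g, i}  B3 = {a, b, d, g}  B4 = {b, c, g, i}  B5 = {b, c, g, h}  B6 = {b, f, g, i}
Tree: B1–B2, B2–B3, B2–B4, B4–B5, B4–B6
The largest bag has 4 vertices, giving width 3; this decomposition certifies tw(G) ≤ 3. On the other hand G contains the 4-clique {a, b, d, g}. A clique must lie in a single bag of any decomposition, so no decomposition can have width below 3. Therefore the treewidth is 3.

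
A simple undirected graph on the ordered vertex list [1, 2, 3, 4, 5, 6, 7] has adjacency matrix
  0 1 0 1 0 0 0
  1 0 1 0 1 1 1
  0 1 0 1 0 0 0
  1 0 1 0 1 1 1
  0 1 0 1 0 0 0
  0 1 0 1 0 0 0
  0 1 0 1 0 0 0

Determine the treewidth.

2

A width-2 tree decomposition is:
Bags: B1 = {2, 3, 4}  B2 = {2, 4, 5}  B3 = {2, 4, 6}  B4 = {2, 4, 7}  B5 = {1, 2, 4}
Tree: B1–B2, B2–B3, B3–B4, B4–B5
Every bag has size at most 3, so the width is 3 − 1 = 2 and tw(G) ≤ 2. Since 2–3–4–5–2 is a cycle in G, G is not acyclic. Forests are exactly the graphs of treewidth ≤ 1, so tw(G) ≥ 2. The upper and lower bounds meet at 2, so that is the treewidth.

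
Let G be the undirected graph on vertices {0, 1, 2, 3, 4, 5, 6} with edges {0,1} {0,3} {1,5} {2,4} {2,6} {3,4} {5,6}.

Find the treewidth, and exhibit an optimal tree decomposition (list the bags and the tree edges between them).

The largest bag has 3 vertices, giving width 2; this decomposition certifies tw(G) ≤ 2. The edges 4–2–6–5–1–0–3–4 form a cycle, so G is not a tree and its treewidth is at least 2. Therefore the treewidth is 2.

Treewidth 2.
One such decomposition:
Bags: B1 = {2, 4, 6}  B2 = {4, 5, 6}  B3 = {1, 4, 5}  B4 = {0, 1, 4}  B5 = {0, 3, 4}
Tree: B1–B2, B2–B3, B3–B4, B4–B5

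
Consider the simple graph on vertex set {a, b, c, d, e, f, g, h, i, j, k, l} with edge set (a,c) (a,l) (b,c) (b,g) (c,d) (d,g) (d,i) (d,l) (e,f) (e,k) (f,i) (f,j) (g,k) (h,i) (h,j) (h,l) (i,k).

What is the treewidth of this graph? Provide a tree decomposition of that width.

Treewidth 3.
One optimal decomposition is:
Bags: B1 = {a, b, c, g}  B2 = {a, c, d, g}  B3 = {a, d, g, l}  B4 = {d, g, k, l}  B5 = {d, i, k, l}  B6 = {h, i, k, l}  B7 = {e, h, i, k}  B8 = {e, f, h, i}  B9 = {e, f, h, j}
Tree: B1–B2, B2–B3, B3–B4, B4–B5, B5–B6, B6–B7, B7–B8, B8–B9

Every bag has size at most 4, so the width is 4 − 1 = 3 and tw(G) ≤ 3. For the lower bound: the 4 vertex sets {a,b,c}, {g}, {d}, {h,i,k,l} are disjoint, each induces a connected subgraph, and every pair is joined by at least one edge of G. Contracting each set to a single vertex therefore yields K_{4} as a minor, and since treewidth is minor-monotone, tw(G) ≥ tw(K_{4}) = 3. Combining the bounds, tw(G) = 3.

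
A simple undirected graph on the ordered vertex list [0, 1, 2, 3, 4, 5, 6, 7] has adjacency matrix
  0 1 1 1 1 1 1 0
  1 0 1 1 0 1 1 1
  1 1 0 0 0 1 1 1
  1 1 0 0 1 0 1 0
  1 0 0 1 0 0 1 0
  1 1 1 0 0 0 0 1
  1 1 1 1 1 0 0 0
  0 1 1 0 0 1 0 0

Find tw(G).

3

A width-3 tree decomposition is:
Bags: B1 = {0, 1, 2, 5}  B2 = {0, 1, 2, 6}  B3 = {1, 2, 5, 7}  B4 = {0, 1, 3, 6}  B5 = {0, 3, 4, 6}
Tree: B1–B2, B1–B3, B2–B4, B4–B5
Each bag holds 4 vertices, so the decomposition has width 3, which upper-bounds the treewidth. On the other hand G contains the 4-clique {0, 1, 2, 5}. A clique must lie in a single bag of any decomposition, so no decomposition can have width below 3. Combining the bounds, tw(G) = 3.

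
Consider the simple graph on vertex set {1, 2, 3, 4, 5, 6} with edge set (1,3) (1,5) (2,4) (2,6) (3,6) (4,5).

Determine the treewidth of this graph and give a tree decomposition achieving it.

Each bag holds 3 vertices, so the decomposition has width 2, which upper-bounds the treewidth. The edges 4–2–6–3–1–5–4 form a cycle, so G is not a tree and its treewidth is at least 2. Therefore the treewidth is 2.

Treewidth 2.
One optimal decomposition is:
Bags: B1 = {2, 4, 6}  B2 = {3, 4, 6}  B3 = {1, 3, 4}  B4 = {1, 4, 5}
Tree: B1–B2, B2–B3, B3–B4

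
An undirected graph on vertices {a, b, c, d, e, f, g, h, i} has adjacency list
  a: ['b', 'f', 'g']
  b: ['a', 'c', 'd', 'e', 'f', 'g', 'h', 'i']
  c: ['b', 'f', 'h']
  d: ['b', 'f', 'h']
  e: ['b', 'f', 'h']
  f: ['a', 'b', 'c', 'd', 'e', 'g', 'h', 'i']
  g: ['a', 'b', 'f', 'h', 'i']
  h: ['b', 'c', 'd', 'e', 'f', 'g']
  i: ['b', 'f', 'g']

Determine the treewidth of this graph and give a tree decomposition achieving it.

Every bag has size at most 4, so the width is 4 − 1 = 3 and tw(G) ≤ 3. On the other hand G contains the 4-clique {b, d, f, h}. A clique must lie in a single bag of any decomposition, so no decomposition can have width below 3. Therefore the treewidth is 3.

Treewidth 3.
One such decomposition:
Bags: B1 = {b, e, f, h}  B2 = {b, f, g, h}  B3 = {a, b, f, g}  B4 = {b, c, f, h}  B5 = {b, d, f, h}  B6 = {b, f, g, i}
Tree: B1–B2, B2–B3, B2–B4, B2–B5, B3–B6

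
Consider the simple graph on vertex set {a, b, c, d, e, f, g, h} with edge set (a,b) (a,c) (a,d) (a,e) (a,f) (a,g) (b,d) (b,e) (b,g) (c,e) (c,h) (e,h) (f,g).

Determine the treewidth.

A width-2 tree decomposition is:
Bags: B1 = {a, c, e}  B2 = {a, b, e}  B3 = {c, e, h}  B4 = {a, b, g}  B5 = {a, b, d}  B6 = {a, f, g}
Tree: B1–B2, B1–B3, B2–B4, B2–B5, B4–B6
Each bag holds 3 vertices, so the decomposition has width 2, which upper-bounds the treewidth. Conversely, {c, e, h} is a clique of size 3, and the vertices of any clique must share a bag in every tree decomposition; so some bag has ≥ 3 vertices and tw(G) ≥ 2. Therefore the treewidth is 2.

2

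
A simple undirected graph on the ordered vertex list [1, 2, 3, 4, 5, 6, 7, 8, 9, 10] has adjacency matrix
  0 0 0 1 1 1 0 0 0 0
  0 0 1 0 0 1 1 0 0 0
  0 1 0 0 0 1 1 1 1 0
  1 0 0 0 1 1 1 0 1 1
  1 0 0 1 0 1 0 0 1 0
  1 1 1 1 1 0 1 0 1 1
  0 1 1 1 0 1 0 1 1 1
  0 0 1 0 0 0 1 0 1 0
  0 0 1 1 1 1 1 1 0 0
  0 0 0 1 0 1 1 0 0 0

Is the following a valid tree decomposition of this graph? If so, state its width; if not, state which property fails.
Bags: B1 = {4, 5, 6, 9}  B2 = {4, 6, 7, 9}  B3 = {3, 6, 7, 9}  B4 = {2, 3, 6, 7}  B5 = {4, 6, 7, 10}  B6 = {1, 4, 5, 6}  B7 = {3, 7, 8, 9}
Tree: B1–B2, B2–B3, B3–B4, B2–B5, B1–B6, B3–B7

Yes; width 3.

Vertex coverage: the bags together contain {1, 2, 3, 4, 5, 6, 7, 8, 9, 10}, the full vertex set. Edge coverage: each edge of G has both endpoints in at least one bag. Running intersection: for every vertex, the bags containing it form a connected subtree. All three properties hold, so this is a valid tree decomposition of width max|bag| − 1 = 3, and hence tw(G) ≤ 3.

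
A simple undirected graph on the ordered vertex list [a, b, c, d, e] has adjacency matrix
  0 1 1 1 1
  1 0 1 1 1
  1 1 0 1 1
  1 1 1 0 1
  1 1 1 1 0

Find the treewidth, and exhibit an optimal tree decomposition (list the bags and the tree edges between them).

Treewidth 4.
One optimal decomposition is:
Bags: B1 = {a, b, c, d, e}
Tree: (single bag)

With just one bag of size 5, the width is 5 − 1 = 4, so tw(G) ≤ 4. For the lower bound, the 5 vertices {a, b, c, d, e} are pairwise adjacent, and any tree decomposition puts a clique entirely inside one bag — forcing width ≥ 4. Hence tw(G) = 4 exactly.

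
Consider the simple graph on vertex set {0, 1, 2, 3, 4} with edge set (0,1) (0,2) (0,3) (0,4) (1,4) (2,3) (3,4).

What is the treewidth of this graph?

A width-2 tree decomposition is:
Bags: B1 = {0, 3, 4}  B2 = {0, 2, 3}  B3 = {0, 1, 4}
Tree: B1–B2, B1–B3
Every bag has size at most 3, so the width is 3 − 1 = 2 and tw(G) ≤ 2. On the other hand G contains the 3-clique {0, 1, 4}. A clique must lie in a single bag of any decomposition, so no decomposition can have width below 2. Combining the bounds, tw(G) = 2.

2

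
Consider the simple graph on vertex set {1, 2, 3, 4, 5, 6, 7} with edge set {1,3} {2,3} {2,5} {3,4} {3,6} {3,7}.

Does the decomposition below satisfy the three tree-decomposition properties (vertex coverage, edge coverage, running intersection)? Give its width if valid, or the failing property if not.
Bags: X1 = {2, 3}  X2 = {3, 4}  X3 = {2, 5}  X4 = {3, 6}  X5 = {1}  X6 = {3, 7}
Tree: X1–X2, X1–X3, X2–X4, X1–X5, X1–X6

No — edge (3,1) lies in no bag.

A tree decomposition must satisfy three properties: every vertex lies in some bag; for every edge, both endpoints lie together in some bag; and for every vertex, the bags containing it form a connected subtree. Here edge (3,1) lies in no bag, so the decomposition is invalid.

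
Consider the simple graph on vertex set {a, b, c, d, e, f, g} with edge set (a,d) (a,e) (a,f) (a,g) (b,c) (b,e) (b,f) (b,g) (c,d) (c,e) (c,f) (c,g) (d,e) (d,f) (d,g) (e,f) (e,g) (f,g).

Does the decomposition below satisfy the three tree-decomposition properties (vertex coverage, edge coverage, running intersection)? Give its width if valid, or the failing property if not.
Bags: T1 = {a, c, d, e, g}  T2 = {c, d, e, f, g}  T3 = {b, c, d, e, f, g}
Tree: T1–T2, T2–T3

A tree decomposition must satisfy three properties: every vertex lies in some bag; for every edge, both endpoints lie together in some bag; and for every vertex, the bags containing it form a connected subtree. Here edge (f,a) lies in no bag, so the decomposition is invalid.

No — edge (f,a) lies in no bag.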